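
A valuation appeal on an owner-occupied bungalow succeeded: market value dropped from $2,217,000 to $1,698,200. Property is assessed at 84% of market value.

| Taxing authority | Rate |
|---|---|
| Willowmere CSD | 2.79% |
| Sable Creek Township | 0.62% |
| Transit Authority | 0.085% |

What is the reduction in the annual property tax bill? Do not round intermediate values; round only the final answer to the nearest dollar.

Old assessed value = $2,217,000 × 0.84 = $1,862,280
New assessed value = $1,698,200 × 0.84 = $1,426,488
Combined rate = 0.0279 + 0.0062 + 0.00085 = 0.03495
Old tax = $1,862,280 × 0.03495 = $65,086.686
New tax = $1,426,488 × 0.03495 = $49,855.7556
Reduction = $65,086.686 − $49,855.7556 = $15,230.9304

$15,231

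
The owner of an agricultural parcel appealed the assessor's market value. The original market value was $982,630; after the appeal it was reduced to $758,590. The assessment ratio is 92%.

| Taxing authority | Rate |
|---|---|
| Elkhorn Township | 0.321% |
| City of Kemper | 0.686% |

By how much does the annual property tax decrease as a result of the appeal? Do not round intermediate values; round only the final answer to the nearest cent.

$2,075.60

Old assessed value = $982,630 × 0.92 = $904,019.6
New assessed value = $758,590 × 0.92 = $697,902.8
Combined rate = 0.00321 + 0.00686 = 0.01007
Old tax = $904,019.6 × 0.01007 = $9,103.477372
New tax = $697,902.8 × 0.01007 = $7,027.881196
Reduction = $9,103.477372 − $7,027.881196 = $2,075.596176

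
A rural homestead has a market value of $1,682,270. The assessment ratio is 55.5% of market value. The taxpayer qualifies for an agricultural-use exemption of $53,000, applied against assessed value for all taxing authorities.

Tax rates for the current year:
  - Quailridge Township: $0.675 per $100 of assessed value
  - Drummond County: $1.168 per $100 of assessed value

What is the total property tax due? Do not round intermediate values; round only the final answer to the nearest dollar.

$16,231

Assessed value = $1,682,270 × 0.555 = $933,659.85
Taxable value = $933,659.85 − $53,000 = $880,659.85
Quailridge Township: $880,659.85 × 0.00675 = $5,944.4539875
Drummond County: $880,659.85 × 0.01168 = $10,286.107048
Total = $5,944.4539875 + $10,286.107048 = $16,230.5610355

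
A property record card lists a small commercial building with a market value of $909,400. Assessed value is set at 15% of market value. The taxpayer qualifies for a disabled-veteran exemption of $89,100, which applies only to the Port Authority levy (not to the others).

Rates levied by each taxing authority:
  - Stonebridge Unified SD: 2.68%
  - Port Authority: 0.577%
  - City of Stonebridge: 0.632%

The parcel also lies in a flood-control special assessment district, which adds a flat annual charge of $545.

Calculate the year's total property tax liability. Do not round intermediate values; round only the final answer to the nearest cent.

Assessed value = $909,400 × 0.15 = $136,410
Stonebridge Unified SD: $136,410 × 0.0268 = $3,655.788
Port Authority: ($136,410 − $89,100) × 0.00577 = $47,310 × 0.00577 = $272.9787
City of Stonebridge: $136,410 × 0.00632 = $862.1112
Levies subtotal = $4,790.8779
Total = $4,790.8779 + $545 = $5,335.8779

$5,335.88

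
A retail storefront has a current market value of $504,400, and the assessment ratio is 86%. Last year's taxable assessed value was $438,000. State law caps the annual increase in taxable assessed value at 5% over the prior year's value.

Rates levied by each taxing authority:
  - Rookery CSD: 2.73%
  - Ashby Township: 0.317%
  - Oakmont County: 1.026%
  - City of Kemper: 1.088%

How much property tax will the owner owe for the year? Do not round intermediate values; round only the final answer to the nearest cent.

$22,387.59

Uncapped assessed value = $504,400 × 0.86 = $433,784
Cap limit = $438,000 × 1.05 = $459,900
Taxable assessed value = min($433,784, $459,900) = $433,784 (cap does not bind)
Rookery CSD: $433,784 × 0.0273 = $11,842.3032
Ashby Township: $433,784 × 0.00317 = $1,375.09528
Oakmont County: $433,784 × 0.01026 = $4,450.62384
City of Kemper: $433,784 × 0.01088 = $4,719.56992
Total = $22,387.59224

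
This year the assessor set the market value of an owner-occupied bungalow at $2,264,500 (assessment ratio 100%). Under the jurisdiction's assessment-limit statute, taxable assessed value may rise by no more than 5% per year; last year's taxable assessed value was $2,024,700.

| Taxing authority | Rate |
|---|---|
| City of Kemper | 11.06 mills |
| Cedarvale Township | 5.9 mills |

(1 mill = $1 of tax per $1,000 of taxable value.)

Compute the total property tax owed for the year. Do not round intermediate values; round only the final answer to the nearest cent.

$36,055.86

Uncapped assessed value = $2,264,500 × 1 = $2,264,500
Cap limit = $2,024,700 × 1.05 = $2,125,935
Taxable assessed value = min($2,264,500, $2,125,935) = $2,125,935 (cap binds)
City of Kemper: $2,125,935 × 0.01106 = $23,512.8411
Cedarvale Township: $2,125,935 × 0.0059 = $12,543.0165
Total = $36,055.8576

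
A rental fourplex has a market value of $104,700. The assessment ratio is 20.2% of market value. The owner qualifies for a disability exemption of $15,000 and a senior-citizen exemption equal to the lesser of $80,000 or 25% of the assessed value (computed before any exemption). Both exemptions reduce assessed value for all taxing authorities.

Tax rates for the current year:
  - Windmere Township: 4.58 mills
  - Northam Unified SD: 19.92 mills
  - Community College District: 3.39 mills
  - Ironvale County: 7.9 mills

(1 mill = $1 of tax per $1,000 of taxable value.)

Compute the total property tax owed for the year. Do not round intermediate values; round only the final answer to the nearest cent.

$30.85

Assessed value = $104,700 × 0.202 = $21,149.4
Senior-citizen exemption = min($80,000, 25% × $21,149.4) = min($80,000, $5,287.35) = $5,287.35 (percentage binds)
Taxable value = $21,149.4 − $15,000 − $5,287.35 = $862.05
Windmere Township: $862.05 × 0.00458 = $3.948189
Northam Unified SD: $862.05 × 0.01992 = $17.172036
Community College District: $862.05 × 0.00339 = $2.9223495
Ironvale County: $862.05 × 0.0079 = $6.810195
Total = $30.8527695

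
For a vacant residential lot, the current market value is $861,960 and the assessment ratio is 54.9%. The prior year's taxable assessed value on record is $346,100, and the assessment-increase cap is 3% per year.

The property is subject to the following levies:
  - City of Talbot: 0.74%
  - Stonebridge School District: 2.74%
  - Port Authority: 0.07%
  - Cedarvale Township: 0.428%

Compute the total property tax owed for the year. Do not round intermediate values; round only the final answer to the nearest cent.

Uncapped assessed value = $861,960 × 0.549 = $473,216.04
Cap limit = $346,100 × 1.03 = $356,483
Taxable assessed value = min($473,216.04, $356,483) = $356,483 (cap binds)
City of Talbot: $356,483 × 0.0074 = $2,637.9742
Stonebridge School District: $356,483 × 0.0274 = $9,767.6342
Port Authority: $356,483 × 0.0007 = $249.5381
Cedarvale Township: $356,483 × 0.00428 = $1,525.74724
Total = $14,180.89374

$14,180.89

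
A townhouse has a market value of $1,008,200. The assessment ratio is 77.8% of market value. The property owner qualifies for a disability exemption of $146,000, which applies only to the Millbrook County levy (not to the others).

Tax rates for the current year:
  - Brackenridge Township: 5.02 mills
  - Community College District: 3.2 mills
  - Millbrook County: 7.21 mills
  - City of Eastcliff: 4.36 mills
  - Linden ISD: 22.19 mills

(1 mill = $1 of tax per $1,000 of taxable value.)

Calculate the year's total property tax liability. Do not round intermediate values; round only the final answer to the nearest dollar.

Assessed value = $1,008,200 × 0.778 = $784,379.6
Brackenridge Township: $784,379.6 × 0.00502 = $3,937.585592
Community College District: $784,379.6 × 0.0032 = $2,510.01472
Millbrook County: ($784,379.6 − $146,000) × 0.00721 = $638,379.6 × 0.00721 = $4,602.716916
City of Eastcliff: $784,379.6 × 0.00436 = $3,419.895056
Linden ISD: $784,379.6 × 0.02219 = $17,405.383324
Total = $31,875.595608

$31,876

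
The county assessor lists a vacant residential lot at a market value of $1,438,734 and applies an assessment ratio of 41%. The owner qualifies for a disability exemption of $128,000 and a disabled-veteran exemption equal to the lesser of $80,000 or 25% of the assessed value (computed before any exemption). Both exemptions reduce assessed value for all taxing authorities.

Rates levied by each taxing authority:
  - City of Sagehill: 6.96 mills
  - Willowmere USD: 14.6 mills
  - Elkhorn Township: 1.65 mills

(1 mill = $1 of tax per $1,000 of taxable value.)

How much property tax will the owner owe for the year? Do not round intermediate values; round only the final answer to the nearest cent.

$8,863.46

Assessed value = $1,438,734 × 0.41 = $589,880.94
Disabled-veteran exemption = min($80,000, 25% × $589,880.94) = min($80,000, $147,470.235) = $80,000 (dollar cap binds)
Taxable value = $589,880.94 − $128,000 − $80,000 = $381,880.94
City of Sagehill: $381,880.94 × 0.00696 = $2,657.8913424
Willowmere USD: $381,880.94 × 0.0146 = $5,575.461724
Elkhorn Township: $381,880.94 × 0.00165 = $630.103551
Total = $8,863.4566174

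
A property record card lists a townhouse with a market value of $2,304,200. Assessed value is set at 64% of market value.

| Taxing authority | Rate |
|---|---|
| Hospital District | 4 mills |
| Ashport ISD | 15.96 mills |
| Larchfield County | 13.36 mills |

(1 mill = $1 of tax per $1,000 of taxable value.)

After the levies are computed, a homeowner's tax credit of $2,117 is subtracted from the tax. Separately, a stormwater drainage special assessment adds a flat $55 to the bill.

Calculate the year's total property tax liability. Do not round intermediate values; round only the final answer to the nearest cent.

$47,074.60

Assessed value = $2,304,200 × 0.64 = $1,474,688
Hospital District: $1,474,688 × 0.004 = $5,898.752
Ashport ISD: $1,474,688 × 0.01596 = $23,536.02048
Larchfield County: $1,474,688 × 0.01336 = $19,701.83168
Levies subtotal = $49,136.60416
After credit = $49,136.60416 − $2,117 = $47,019.60416
Total = $47,019.60416 + $55 = $47,074.60416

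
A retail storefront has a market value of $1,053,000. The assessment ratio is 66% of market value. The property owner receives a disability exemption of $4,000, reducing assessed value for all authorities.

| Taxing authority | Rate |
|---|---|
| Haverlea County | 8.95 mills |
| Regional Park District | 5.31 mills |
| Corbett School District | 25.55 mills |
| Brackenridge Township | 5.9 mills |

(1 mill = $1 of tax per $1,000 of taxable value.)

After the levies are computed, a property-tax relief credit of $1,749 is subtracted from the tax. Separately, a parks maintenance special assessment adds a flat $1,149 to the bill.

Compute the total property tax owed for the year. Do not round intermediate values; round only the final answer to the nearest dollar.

$30,985

Assessed value = $1,053,000 × 0.66 = $694,980
Taxable value = $694,980 − $4,000 = $690,980
Haverlea County: $690,980 × 0.00895 = $6,184.271
Regional Park District: $690,980 × 0.00531 = $3,669.1038
Corbett School District: $690,980 × 0.02555 = $17,654.539
Brackenridge Township: $690,980 × 0.0059 = $4,076.782
Levies subtotal = $31,584.6958
After credit = $31,584.6958 − $1,749 = $29,835.6958
Total = $29,835.6958 + $1,149 = $30,984.6958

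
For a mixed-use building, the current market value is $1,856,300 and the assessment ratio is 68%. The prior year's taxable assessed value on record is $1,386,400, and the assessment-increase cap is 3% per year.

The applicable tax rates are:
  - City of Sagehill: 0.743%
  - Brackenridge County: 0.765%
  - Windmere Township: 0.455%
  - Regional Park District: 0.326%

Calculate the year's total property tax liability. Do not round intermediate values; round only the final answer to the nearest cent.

$28,893.68

Uncapped assessed value = $1,856,300 × 0.68 = $1,262,284
Cap limit = $1,386,400 × 1.03 = $1,427,992
Taxable assessed value = min($1,262,284, $1,427,992) = $1,262,284 (cap does not bind)
City of Sagehill: $1,262,284 × 0.00743 = $9,378.77012
Brackenridge County: $1,262,284 × 0.00765 = $9,656.4726
Windmere Township: $1,262,284 × 0.00455 = $5,743.3922
Regional Park District: $1,262,284 × 0.00326 = $4,115.04584
Total = $28,893.68076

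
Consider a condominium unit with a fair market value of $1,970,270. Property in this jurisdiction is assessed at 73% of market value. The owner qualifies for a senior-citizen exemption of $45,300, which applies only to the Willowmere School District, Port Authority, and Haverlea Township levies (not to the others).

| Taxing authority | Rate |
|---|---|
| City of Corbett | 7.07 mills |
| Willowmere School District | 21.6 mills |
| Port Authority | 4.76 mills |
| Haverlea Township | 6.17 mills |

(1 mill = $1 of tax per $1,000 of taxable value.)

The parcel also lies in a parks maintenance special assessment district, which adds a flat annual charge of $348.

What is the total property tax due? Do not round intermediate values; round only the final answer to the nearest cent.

Assessed value = $1,970,270 × 0.73 = $1,438,297.1
City of Corbett: $1,438,297.1 × 0.00707 = $10,168.760497
Willowmere School District: ($1,438,297.1 − $45,300) × 0.0216 = $1,392,997.1 × 0.0216 = $30,088.73736
Port Authority: ($1,438,297.1 − $45,300) × 0.00476 = $1,392,997.1 × 0.00476 = $6,630.666196
Haverlea Township: ($1,438,297.1 − $45,300) × 0.00617 = $1,392,997.1 × 0.00617 = $8,594.792107
Levies subtotal = $55,482.95616
Total = $55,482.95616 + $348 = $55,830.95616

$55,830.96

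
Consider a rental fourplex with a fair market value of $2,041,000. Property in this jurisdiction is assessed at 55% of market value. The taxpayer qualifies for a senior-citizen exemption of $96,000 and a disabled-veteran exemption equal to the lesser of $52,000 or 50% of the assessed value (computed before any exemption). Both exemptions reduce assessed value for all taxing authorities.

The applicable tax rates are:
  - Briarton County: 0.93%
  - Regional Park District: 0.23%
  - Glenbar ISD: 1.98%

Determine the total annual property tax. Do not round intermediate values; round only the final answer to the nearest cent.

$30,600.87

Assessed value = $2,041,000 × 0.55 = $1,122,550
Disabled-veteran exemption = min($52,000, 50% × $1,122,550) = min($52,000, $561,275) = $52,000 (dollar cap binds)
Taxable value = $1,122,550 − $96,000 − $52,000 = $974,550
Briarton County: $974,550 × 0.0093 = $9,063.315
Regional Park District: $974,550 × 0.0023 = $2,241.465
Glenbar ISD: $974,550 × 0.0198 = $19,296.09
Total = $30,600.87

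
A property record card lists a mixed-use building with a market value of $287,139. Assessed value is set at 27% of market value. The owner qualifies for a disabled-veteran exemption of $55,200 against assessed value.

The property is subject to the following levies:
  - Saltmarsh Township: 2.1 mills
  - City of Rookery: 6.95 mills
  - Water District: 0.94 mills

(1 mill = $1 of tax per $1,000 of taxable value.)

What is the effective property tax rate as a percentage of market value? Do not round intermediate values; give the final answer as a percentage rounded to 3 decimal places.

Assessed value = $287,139 × 0.27 = $77,527.53
Taxable value = $77,527.53 − $55,200 = $22,327.53
Saltmarsh Township: $22,327.53 × 0.0021 = $46.887813
City of Rookery: $22,327.53 × 0.00695 = $155.1763335
Water District: $22,327.53 × 0.00094 = $20.9878782
Total tax = $223.0520247
Effective rate = $223.0520247 ÷ $287,139 = 0.078% of market value

0.078%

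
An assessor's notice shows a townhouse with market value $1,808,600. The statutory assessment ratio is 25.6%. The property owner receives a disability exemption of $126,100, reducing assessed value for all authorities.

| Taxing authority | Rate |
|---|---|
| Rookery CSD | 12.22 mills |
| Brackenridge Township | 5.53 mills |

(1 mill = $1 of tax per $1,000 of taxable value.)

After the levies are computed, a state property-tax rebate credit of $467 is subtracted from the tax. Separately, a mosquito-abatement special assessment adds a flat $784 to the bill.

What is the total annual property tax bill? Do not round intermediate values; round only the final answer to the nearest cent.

Assessed value = $1,808,600 × 0.256 = $463,001.6
Taxable value = $463,001.6 − $126,100 = $336,901.6
Rookery CSD: $336,901.6 × 0.01222 = $4,116.937552
Brackenridge Township: $336,901.6 × 0.00553 = $1,863.065848
Levies subtotal = $5,980.0034
After credit = $5,980.0034 − $467 = $5,513.0034
Total = $5,513.0034 + $784 = $6,297.0034

$6,297.00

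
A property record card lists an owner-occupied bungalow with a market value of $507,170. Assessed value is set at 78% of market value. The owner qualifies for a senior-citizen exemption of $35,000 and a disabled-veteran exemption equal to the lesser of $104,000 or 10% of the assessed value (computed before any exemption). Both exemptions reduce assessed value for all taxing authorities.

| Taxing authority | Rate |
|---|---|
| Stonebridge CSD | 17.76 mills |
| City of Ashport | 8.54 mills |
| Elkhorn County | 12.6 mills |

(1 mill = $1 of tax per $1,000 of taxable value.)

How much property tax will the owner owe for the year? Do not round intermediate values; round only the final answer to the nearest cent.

$12,488.20

Assessed value = $507,170 × 0.78 = $395,592.6
Disabled-veteran exemption = min($104,000, 10% × $395,592.6) = min($104,000, $39,559.26) = $39,559.26 (percentage binds)
Taxable value = $395,592.6 − $35,000 − $39,559.26 = $321,033.34
Stonebridge CSD: $321,033.34 × 0.01776 = $5,701.5521184
City of Ashport: $321,033.34 × 0.00854 = $2,741.6247236
Elkhorn County: $321,033.34 × 0.0126 = $4,045.020084
Total = $12,488.196926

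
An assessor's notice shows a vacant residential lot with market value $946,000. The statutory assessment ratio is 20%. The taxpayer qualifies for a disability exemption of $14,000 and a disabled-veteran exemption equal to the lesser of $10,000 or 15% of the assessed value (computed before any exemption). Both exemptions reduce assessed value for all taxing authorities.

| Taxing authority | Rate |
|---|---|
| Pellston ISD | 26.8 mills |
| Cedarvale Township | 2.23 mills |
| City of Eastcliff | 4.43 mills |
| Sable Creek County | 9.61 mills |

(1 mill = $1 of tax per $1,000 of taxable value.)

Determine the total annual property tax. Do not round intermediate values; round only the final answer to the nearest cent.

Assessed value = $946,000 × 0.2 = $189,200
Disabled-veteran exemption = min($10,000, 15% × $189,200) = min($10,000, $28,380) = $10,000 (dollar cap binds)
Taxable value = $189,200 − $14,000 − $10,000 = $165,200
Pellston ISD: $165,200 × 0.0268 = $4,427.36
Cedarvale Township: $165,200 × 0.00223 = $368.396
City of Eastcliff: $165,200 × 0.00443 = $731.836
Sable Creek County: $165,200 × 0.00961 = $1,587.572
Total = $7,115.164

$7,115.16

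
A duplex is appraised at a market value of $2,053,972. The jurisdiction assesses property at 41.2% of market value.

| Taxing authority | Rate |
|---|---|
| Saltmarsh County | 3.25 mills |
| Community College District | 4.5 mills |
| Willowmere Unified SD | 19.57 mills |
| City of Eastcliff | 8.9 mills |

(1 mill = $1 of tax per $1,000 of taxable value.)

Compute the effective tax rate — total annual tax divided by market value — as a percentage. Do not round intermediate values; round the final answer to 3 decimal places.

1.492%

Assessed value = $2,053,972 × 0.412 = $846,236.464
Saltmarsh County: $846,236.464 × 0.00325 = $2,750.268508
Community College District: $846,236.464 × 0.0045 = $3,808.064088
Willowmere Unified SD: $846,236.464 × 0.01957 = $16,560.84760048
City of Eastcliff: $846,236.464 × 0.0089 = $7,531.5045296
Total tax = $30,650.68472608
Effective rate = $30,650.68472608 ÷ $2,053,972 = 1.492% of market value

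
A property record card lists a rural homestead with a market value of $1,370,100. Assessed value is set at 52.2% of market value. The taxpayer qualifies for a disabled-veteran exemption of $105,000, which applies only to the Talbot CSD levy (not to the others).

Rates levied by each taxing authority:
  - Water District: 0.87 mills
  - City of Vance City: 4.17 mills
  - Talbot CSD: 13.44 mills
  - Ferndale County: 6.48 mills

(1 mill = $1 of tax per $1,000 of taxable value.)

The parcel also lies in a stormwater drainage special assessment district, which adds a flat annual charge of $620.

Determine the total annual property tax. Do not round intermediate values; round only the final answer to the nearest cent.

$17,060.00

Assessed value = $1,370,100 × 0.522 = $715,192.2
Water District: $715,192.2 × 0.00087 = $622.217214
City of Vance City: $715,192.2 × 0.00417 = $2,982.351474
Talbot CSD: ($715,192.2 − $105,000) × 0.01344 = $610,192.2 × 0.01344 = $8,200.983168
Ferndale County: $715,192.2 × 0.00648 = $4,634.445456
Levies subtotal = $16,439.997312
Total = $16,439.997312 + $620 = $17,059.997312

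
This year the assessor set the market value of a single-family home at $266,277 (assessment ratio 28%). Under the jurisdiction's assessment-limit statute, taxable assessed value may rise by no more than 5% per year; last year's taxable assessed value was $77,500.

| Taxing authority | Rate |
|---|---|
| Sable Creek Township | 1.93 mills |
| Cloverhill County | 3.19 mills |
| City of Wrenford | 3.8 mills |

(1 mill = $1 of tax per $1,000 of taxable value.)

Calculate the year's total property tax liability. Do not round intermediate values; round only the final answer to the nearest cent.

$665.05

Uncapped assessed value = $266,277 × 0.28 = $74,557.56
Cap limit = $77,500 × 1.05 = $81,375
Taxable assessed value = min($74,557.56, $81,375) = $74,557.56 (cap does not bind)
Sable Creek Township: $74,557.56 × 0.00193 = $143.8960908
Cloverhill County: $74,557.56 × 0.00319 = $237.8386164
City of Wrenford: $74,557.56 × 0.0038 = $283.318728
Total = $665.0534352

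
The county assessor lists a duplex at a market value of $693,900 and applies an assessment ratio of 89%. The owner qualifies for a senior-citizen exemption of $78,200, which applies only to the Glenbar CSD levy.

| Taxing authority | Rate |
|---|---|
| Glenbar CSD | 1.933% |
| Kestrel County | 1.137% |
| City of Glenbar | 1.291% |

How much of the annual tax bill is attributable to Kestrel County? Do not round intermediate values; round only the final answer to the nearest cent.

Assessed value = $693,900 × 0.89 = $617,571
Kestrel County taxable value = $617,571 (exemption does not apply)
Kestrel County levy = $617,571 × 0.01137 = $7,021.78227

$7,021.78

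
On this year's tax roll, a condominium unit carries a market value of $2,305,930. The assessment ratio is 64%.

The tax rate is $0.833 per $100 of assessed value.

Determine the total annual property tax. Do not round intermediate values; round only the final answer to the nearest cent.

Assessed value = $2,305,930 × 0.64 = $1,475,795.2
Tax = $1,475,795.2 × 0.00833 = $12,293.374016

$12,293.37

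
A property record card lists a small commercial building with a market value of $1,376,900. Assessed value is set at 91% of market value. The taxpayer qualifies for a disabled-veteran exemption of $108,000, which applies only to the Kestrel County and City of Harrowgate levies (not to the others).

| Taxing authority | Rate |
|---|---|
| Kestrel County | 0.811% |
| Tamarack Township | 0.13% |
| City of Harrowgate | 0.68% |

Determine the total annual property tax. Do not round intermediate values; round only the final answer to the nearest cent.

$18,700.51

Assessed value = $1,376,900 × 0.91 = $1,252,979
Kestrel County: ($1,252,979 − $108,000) × 0.00811 = $1,144,979 × 0.00811 = $9,285.77969
Tamarack Township: $1,252,979 × 0.0013 = $1,628.8727
City of Harrowgate: ($1,252,979 − $108,000) × 0.0068 = $1,144,979 × 0.0068 = $7,785.8572
Total = $18,700.50959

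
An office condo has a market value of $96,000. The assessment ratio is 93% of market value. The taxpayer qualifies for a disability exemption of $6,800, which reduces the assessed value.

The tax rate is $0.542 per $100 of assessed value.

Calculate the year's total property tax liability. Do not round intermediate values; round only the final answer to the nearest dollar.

Assessed value = $96,000 × 0.93 = $89,280
Taxable value = $89,280 − $6,800 = $82,480
Tax = $82,480 × 0.00542 = $447.0416

$447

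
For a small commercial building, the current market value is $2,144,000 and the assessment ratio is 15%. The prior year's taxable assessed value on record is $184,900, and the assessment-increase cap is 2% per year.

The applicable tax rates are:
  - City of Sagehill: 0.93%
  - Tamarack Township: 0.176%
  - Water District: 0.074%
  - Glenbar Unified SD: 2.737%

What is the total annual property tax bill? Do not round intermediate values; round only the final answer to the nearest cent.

$7,387.38

Uncapped assessed value = $2,144,000 × 0.15 = $321,600
Cap limit = $184,900 × 1.02 = $188,598
Taxable assessed value = min($321,600, $188,598) = $188,598 (cap binds)
City of Sagehill: $188,598 × 0.0093 = $1,753.9614
Tamarack Township: $188,598 × 0.00176 = $331.93248
Water District: $188,598 × 0.00074 = $139.56252
Glenbar Unified SD: $188,598 × 0.02737 = $5,161.92726
Total = $7,387.38366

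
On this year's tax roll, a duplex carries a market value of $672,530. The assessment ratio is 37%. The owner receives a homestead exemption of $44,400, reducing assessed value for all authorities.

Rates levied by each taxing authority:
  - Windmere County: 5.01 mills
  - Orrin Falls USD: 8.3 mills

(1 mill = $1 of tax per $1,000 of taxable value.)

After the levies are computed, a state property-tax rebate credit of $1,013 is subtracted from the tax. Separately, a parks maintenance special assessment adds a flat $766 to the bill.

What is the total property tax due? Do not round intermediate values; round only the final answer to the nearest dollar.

$2,474

Assessed value = $672,530 × 0.37 = $248,836.1
Taxable value = $248,836.1 − $44,400 = $204,436.1
Windmere County: $204,436.1 × 0.00501 = $1,024.224861
Orrin Falls USD: $204,436.1 × 0.0083 = $1,696.81963
Levies subtotal = $2,721.044491
After credit = $2,721.044491 − $1,013 = $1,708.044491
Total = $1,708.044491 + $766 = $2,474.044491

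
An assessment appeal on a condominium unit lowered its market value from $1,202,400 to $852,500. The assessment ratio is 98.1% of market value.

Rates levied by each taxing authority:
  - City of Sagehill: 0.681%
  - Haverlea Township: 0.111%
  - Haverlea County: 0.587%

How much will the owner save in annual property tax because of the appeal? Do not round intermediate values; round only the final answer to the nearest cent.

$4,733.44

Old assessed value = $1,202,400 × 0.981 = $1,179,554.4
New assessed value = $852,500 × 0.981 = $836,302.5
Combined rate = 0.00681 + 0.00111 + 0.00587 = 0.01379
Old tax = $1,179,554.4 × 0.01379 = $16,266.055176
New tax = $836,302.5 × 0.01379 = $11,532.611475
Reduction = $16,266.055176 − $11,532.611475 = $4,733.443701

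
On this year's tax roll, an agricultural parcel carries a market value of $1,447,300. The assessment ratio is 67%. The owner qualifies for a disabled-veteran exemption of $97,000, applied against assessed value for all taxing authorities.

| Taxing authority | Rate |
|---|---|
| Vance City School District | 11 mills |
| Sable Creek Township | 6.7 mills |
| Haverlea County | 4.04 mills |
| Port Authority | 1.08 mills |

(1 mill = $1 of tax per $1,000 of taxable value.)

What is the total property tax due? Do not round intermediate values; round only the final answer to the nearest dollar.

Assessed value = $1,447,300 × 0.67 = $969,691
Taxable value = $969,691 − $97,000 = $872,691
Vance City School District: $872,691 × 0.011 = $9,599.601
Sable Creek Township: $872,691 × 0.0067 = $5,847.0297
Haverlea County: $872,691 × 0.00404 = $3,525.67164
Port Authority: $872,691 × 0.00108 = $942.50628
Total = $9,599.601 + $5,847.0297 + $3,525.67164 + $942.50628 = $19,914.80862

$19,915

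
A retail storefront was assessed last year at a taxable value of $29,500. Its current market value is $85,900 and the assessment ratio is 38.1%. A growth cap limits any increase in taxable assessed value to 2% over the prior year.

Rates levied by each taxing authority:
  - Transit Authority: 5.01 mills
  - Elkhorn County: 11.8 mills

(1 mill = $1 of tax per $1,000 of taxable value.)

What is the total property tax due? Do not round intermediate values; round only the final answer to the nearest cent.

$505.81

Uncapped assessed value = $85,900 × 0.381 = $32,727.9
Cap limit = $29,500 × 1.02 = $30,090
Taxable assessed value = min($32,727.9, $30,090) = $30,090 (cap binds)
Transit Authority: $30,090 × 0.00501 = $150.7509
Elkhorn County: $30,090 × 0.0118 = $355.062
Total = $505.8129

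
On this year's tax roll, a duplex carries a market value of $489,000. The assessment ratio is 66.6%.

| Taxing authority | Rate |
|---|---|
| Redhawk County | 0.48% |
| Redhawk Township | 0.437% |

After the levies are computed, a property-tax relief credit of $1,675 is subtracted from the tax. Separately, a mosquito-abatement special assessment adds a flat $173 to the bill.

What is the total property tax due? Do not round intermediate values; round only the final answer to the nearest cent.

$1,484.43

Assessed value = $489,000 × 0.666 = $325,674
Redhawk County: $325,674 × 0.0048 = $1,563.2352
Redhawk Township: $325,674 × 0.00437 = $1,423.19538
Levies subtotal = $2,986.43058
After credit = $2,986.43058 − $1,675 = $1,311.43058
Total = $1,311.43058 + $173 = $1,484.43058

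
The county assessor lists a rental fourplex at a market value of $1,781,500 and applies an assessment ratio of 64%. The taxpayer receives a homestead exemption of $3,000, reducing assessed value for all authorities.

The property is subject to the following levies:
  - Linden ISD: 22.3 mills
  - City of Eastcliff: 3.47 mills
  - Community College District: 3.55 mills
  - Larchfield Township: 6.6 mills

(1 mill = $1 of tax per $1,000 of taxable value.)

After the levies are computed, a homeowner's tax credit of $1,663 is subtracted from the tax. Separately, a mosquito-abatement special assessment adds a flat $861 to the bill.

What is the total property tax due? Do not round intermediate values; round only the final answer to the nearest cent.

$40,044.79

Assessed value = $1,781,500 × 0.64 = $1,140,160
Taxable value = $1,140,160 − $3,000 = $1,137,160
Linden ISD: $1,137,160 × 0.0223 = $25,358.668
City of Eastcliff: $1,137,160 × 0.00347 = $3,945.9452
Community College District: $1,137,160 × 0.00355 = $4,036.918
Larchfield Township: $1,137,160 × 0.0066 = $7,505.256
Levies subtotal = $40,846.7872
After credit = $40,846.7872 − $1,663 = $39,183.7872
Total = $39,183.7872 + $861 = $40,044.7872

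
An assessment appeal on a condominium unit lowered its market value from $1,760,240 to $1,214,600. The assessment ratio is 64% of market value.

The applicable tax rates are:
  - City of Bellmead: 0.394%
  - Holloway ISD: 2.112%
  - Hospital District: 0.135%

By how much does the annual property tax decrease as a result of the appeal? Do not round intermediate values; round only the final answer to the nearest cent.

Old assessed value = $1,760,240 × 0.64 = $1,126,553.6
New assessed value = $1,214,600 × 0.64 = $777,344
Combined rate = 0.00394 + 0.02112 + 0.00135 = 0.02641
Old tax = $1,126,553.6 × 0.02641 = $29,752.280576
New tax = $777,344 × 0.02641 = $20,529.65504
Reduction = $29,752.280576 − $20,529.65504 = $9,222.625536

$9,222.63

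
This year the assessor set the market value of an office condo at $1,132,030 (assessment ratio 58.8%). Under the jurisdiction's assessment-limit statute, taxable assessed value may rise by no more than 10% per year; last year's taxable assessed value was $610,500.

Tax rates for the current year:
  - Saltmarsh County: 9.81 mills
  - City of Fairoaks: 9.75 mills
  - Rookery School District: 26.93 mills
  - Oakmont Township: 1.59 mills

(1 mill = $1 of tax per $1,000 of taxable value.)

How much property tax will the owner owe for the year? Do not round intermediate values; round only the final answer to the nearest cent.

$32,003.67

Uncapped assessed value = $1,132,030 × 0.588 = $665,633.64
Cap limit = $610,500 × 1.1 = $671,550
Taxable assessed value = min($665,633.64, $671,550) = $665,633.64 (cap does not bind)
Saltmarsh County: $665,633.64 × 0.00981 = $6,529.8660084
City of Fairoaks: $665,633.64 × 0.00975 = $6,489.92799
Rookery School District: $665,633.64 × 0.02693 = $17,925.5139252
Oakmont Township: $665,633.64 × 0.00159 = $1,058.3574876
Total = $32,003.6654112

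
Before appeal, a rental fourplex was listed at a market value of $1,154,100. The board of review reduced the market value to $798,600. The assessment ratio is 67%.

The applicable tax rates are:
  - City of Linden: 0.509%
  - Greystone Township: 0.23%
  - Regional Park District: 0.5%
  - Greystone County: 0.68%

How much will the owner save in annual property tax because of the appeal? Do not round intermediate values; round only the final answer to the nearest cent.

$4,570.77

Old assessed value = $1,154,100 × 0.67 = $773,247
New assessed value = $798,600 × 0.67 = $535,062
Combined rate = 0.00509 + 0.0023 + 0.005 + 0.0068 = 0.01919
Old tax = $773,247 × 0.01919 = $14,838.60993
New tax = $535,062 × 0.01919 = $10,267.83978
Reduction = $14,838.60993 − $10,267.83978 = $4,570.77015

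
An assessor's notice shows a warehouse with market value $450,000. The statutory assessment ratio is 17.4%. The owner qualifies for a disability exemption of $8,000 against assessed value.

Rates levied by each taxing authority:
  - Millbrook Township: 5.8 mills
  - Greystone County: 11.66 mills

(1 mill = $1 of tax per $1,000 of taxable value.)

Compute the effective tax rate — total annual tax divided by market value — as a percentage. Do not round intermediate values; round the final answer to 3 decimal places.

0.273%

Assessed value = $450,000 × 0.174 = $78,300
Taxable value = $78,300 − $8,000 = $70,300
Millbrook Township: $70,300 × 0.0058 = $407.74
Greystone County: $70,300 × 0.01166 = $819.698
Total tax = $1,227.438
Effective rate = $1,227.438 ÷ $450,000 = 0.273% of market value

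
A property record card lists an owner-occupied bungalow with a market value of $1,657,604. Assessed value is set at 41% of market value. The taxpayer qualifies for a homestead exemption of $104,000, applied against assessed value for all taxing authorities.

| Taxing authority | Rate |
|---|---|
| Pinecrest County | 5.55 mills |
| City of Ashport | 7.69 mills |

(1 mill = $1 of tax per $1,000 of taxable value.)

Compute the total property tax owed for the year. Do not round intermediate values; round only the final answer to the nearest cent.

$7,621.18

Assessed value = $1,657,604 × 0.41 = $679,617.64
Taxable value = $679,617.64 − $104,000 = $575,617.64
Pinecrest County: $575,617.64 × 0.00555 = $3,194.677902
City of Ashport: $575,617.64 × 0.00769 = $4,426.4996516
Total = $3,194.677902 + $4,426.4996516 = $7,621.1775536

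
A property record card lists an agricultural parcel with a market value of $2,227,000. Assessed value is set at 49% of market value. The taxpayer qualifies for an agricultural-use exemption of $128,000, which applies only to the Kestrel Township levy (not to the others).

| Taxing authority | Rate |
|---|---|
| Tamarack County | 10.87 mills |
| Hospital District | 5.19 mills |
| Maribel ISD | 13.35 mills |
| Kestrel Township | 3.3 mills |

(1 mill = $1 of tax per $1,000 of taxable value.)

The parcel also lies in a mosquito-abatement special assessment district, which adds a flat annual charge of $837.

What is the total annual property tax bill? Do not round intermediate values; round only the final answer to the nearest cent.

$36,108.73

Assessed value = $2,227,000 × 0.49 = $1,091,230
Tamarack County: $1,091,230 × 0.01087 = $11,861.6701
Hospital District: $1,091,230 × 0.00519 = $5,663.4837
Maribel ISD: $1,091,230 × 0.01335 = $14,567.9205
Kestrel Township: ($1,091,230 − $128,000) × 0.0033 = $963,230 × 0.0033 = $3,178.659
Levies subtotal = $35,271.7333
Total = $35,271.7333 + $837 = $36,108.7333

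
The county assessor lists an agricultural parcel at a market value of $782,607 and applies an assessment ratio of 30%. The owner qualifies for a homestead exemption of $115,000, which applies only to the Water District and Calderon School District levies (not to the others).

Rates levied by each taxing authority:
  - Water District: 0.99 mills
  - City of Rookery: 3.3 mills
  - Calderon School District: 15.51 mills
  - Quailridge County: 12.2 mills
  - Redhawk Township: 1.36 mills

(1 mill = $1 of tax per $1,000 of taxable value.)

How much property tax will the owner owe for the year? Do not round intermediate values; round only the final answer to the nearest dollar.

$5,935

Assessed value = $782,607 × 0.3 = $234,782.1
Water District: ($234,782.1 − $115,000) × 0.00099 = $119,782.1 × 0.00099 = $118.584279
City of Rookery: $234,782.1 × 0.0033 = $774.78093
Calderon School District: ($234,782.1 − $115,000) × 0.01551 = $119,782.1 × 0.01551 = $1,857.820371
Quailridge County: $234,782.1 × 0.0122 = $2,864.34162
Redhawk Township: $234,782.1 × 0.00136 = $319.303656
Total = $5,934.830856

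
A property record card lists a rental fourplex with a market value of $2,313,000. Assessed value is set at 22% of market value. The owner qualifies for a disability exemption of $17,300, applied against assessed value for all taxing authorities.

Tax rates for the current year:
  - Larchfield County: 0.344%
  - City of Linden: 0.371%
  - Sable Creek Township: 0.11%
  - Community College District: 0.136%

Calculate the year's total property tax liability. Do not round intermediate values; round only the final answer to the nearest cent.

$4,723.89

Assessed value = $2,313,000 × 0.22 = $508,860
Taxable value = $508,860 − $17,300 = $491,560
Larchfield County: $491,560 × 0.00344 = $1,690.9664
City of Linden: $491,560 × 0.00371 = $1,823.6876
Sable Creek Township: $491,560 × 0.0011 = $540.716
Community College District: $491,560 × 0.00136 = $668.5216
Total = $1,690.9664 + $1,823.6876 + $540.716 + $668.5216 = $4,723.8916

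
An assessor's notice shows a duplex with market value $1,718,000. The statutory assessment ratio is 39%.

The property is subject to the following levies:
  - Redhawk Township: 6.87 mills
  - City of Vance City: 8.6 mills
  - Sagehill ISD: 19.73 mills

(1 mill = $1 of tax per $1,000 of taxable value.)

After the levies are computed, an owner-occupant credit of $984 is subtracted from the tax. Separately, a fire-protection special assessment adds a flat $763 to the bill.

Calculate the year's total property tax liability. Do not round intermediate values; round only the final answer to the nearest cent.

$23,363.70

Assessed value = $1,718,000 × 0.39 = $670,020
Redhawk Township: $670,020 × 0.00687 = $4,603.0374
City of Vance City: $670,020 × 0.0086 = $5,762.172
Sagehill ISD: $670,020 × 0.01973 = $13,219.4946
Levies subtotal = $23,584.704
After credit = $23,584.704 − $984 = $22,600.704
Total = $22,600.704 + $763 = $23,363.704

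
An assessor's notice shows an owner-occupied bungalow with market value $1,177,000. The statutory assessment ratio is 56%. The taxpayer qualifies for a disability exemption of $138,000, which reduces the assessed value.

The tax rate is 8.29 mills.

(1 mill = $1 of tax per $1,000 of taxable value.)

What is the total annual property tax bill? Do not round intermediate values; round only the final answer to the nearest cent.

Assessed value = $1,177,000 × 0.56 = $659,120
Taxable value = $659,120 − $138,000 = $521,120
Tax = $521,120 × 0.00829 = $4,320.0848

$4,320.08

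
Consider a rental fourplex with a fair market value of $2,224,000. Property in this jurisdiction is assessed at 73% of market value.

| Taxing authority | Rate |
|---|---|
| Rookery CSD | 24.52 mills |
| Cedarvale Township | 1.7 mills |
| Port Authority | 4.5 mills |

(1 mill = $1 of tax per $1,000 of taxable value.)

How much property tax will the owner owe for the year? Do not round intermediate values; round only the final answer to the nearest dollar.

Assessed value = $2,224,000 × 0.73 = $1,623,520
Rookery CSD: $1,623,520 × 0.02452 = $39,808.7104
Cedarvale Township: $1,623,520 × 0.0017 = $2,759.984
Port Authority: $1,623,520 × 0.0045 = $7,305.84
Total = $39,808.7104 + $2,759.984 + $7,305.84 = $49,874.5344

$49,875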